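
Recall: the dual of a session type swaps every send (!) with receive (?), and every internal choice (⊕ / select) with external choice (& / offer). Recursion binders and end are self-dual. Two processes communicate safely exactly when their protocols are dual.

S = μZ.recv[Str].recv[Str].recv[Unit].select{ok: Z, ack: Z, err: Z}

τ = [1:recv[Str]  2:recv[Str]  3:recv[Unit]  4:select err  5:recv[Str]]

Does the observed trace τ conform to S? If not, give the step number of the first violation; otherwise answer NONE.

NONE

step 1: recv[Str]  match  residual = recv[Str].recv[Unit].select{ok: μZ.…, ack: μZ.…, err: μZ.…}
step 2: recv[Str]  match  residual = recv[Unit].select{ok: μZ.…, ack: μZ.…, err: μZ.…}
step 3: recv[Unit]  match  residual = select{ok: μZ.…, ack: μZ.…, err: μZ.…}
step 4: select err  match  residual = μZ.…
step 5: recv[Str]  match  residual = recv[Str].recv[Unit].select{ok: μZ.…, ack: μZ.…, err: μZ.…}
trace exhausted — no violation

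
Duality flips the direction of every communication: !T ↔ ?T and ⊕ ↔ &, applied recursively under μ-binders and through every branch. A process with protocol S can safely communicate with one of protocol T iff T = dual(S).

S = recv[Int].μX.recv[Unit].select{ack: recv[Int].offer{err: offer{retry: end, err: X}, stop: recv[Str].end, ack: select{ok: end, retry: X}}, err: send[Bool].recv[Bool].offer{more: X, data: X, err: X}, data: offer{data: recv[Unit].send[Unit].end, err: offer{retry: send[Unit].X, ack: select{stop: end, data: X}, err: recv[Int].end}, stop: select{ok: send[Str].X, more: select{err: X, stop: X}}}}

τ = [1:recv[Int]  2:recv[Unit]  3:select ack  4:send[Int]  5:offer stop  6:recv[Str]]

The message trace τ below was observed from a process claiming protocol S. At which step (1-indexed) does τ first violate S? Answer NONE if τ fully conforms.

4

step 1: recv[Int]  ✓  residual = μX.…
step 2: recv[Unit]  ✓  residual = select{ack: recv[Int].offer{err: offer{retry: end, err: μX.…}, stop: recv[Str].end, ack: select{ok: end, retry: μX.…}}, err: send[Bool].recv[Bool].offer{more: μX.…, data: μX.…, err: μX.…}, data: offer{data: recv[Unit].send[Unit].end, err: offer{retry: send[Unit].μX.…, ack: select{stop: end, data: μX.…}, err: recv[Int].end}, stop: select{ok: send[Str].μX.…, more: select{err: μX.…, stop: μX.…}}}}
step 3: select ack  ✓  residual = recv[Int].offer{err: offer{retry: end, err: μX.…}, stop: recv[Str].end, ack: select{ok: end, retry: μX.…}}
step 4: got send[Int], protocol expects recv[Int]  ✗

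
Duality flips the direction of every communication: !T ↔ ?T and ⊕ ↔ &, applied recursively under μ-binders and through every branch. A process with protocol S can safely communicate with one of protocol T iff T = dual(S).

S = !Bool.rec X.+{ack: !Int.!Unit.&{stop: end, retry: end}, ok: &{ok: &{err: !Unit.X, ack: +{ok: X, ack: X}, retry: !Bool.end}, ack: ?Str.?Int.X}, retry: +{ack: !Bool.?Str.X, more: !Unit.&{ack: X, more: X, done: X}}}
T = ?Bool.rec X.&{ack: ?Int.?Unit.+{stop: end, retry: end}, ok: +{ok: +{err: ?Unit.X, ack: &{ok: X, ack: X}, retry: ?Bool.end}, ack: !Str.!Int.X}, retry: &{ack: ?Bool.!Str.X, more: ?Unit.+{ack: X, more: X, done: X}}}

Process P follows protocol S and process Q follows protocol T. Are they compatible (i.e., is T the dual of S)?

YES

!Bool vs ?Bool  ok
  rec X vs rec X  ok (rec unchanged)
    +{ack,ok,retry} vs &{ack,ok,retry}  ok same labels
      • ack:
        !Int vs ?Int  ok
          !Unit vs ?Unit  ok
            &{stop,retry} vs +{stop,retry}  ok same labels
              • stop:
                end vs end  ok
              • retry:
                end vs end  ok
      • ok:
        &{ok,ack} vs +{ok,ack}  ok same labels
          • ok:
            &{err,ack,retry} vs +{err,ack,retry}  ok same labels
              • err:
                !Unit vs ?Unit  ok
                  X vs X  ok
              • ack:
                +{ok,ack} vs &{ok,ack}  ok same labels
                  • ok:
                    X vs X  ok
                  • ack:
                    X vs X  ok
              • retry:
                !Bool vs ?Bool  ok
                  end vs end  ok
          • ack:
            ?Str vs !Str  ok
              ?Int vs !Int  ok
                X vs X  ok
      • retry:
        +{ack,more} vs &{ack,more}  ok same labels
          • ack:
            !Bool vs ?Bool  ok
              ?Str vs !Str  ok
                X vs X  ok
          • more:
            !Unit vs ?Unit  ok
              &{ack,more,done} vs +{ack,more,done}  ok same labels
                • ack:
                  X vs X  ok
                • more:
                  X vs X  ok
                • done:
                  X vs X  ok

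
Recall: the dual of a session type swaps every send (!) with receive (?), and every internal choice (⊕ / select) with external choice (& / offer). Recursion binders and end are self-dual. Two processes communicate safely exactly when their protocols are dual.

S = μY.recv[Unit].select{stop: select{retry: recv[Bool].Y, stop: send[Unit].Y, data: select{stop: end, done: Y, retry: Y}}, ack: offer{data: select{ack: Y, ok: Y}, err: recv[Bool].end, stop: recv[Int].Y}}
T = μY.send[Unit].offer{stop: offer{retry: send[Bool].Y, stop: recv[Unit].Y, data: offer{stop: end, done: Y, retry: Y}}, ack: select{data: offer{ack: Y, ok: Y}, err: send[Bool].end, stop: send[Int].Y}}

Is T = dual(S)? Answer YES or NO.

YES

μY | μY  match (μ self-dual)
  recv[Unit] | send[Unit]  match
    select{stop,ack} | offer{stop,ack}  match same labels
      [stop]
        select{retry,stop,data} | offer{retry,stop,data}  match same labels
          [retry]
            recv[Bool] | send[Bool]  match
              Y | Y  match
          [stop]
            send[Unit] | recv[Unit]  match
              Y | Y  match
          [data]
            select{stop,done,retry} | offer{stop,done,retry}  match same labels
              [stop]
                end | end  match
              [done]
                Y | Y  match
              [retry]
                Y | Y  match
      [ack]
        offer{data,err,stop} | select{data,err,stop}  match same labels
          [data]
            select{ack,ok} | offer{ack,ok}  match same labels
              [ack]
                Y | Y  match
              [ok]
                Y | Y  match
          [err]
            recv[Bool] | send[Bool]  match
              end | end  match
          [stop]
            recv[Int] | send[Int]  match
              Y | Y  match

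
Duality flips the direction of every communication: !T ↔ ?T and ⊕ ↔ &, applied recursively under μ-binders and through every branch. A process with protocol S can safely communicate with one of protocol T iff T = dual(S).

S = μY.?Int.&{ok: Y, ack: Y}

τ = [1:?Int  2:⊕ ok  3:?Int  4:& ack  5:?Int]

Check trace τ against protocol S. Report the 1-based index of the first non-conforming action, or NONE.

[1] ?Int  ok  state: &{ok: μY.…, ack: μY.…}
[2] got ⊕ ok, protocol expects & ok or & ack  ✗

2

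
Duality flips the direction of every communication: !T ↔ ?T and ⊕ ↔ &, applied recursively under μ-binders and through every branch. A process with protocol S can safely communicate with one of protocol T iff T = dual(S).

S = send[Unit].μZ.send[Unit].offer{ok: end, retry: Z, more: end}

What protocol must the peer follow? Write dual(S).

send[Unit] ↦ recv[Unit]
  μZ ↦ μZ  (μ self-dual)
    send[Unit] ↦ recv[Unit]
      offer{ok,retry,more} ↦ select{ok,retry,more}  (&→⊕)
        case ok:
          end ↦ end
        case retry:
          Z ↦ Z
        case more:
          end ↦ end

recv[Unit].μZ.recv[Unit].select{ok: end, retry: Z, more: end}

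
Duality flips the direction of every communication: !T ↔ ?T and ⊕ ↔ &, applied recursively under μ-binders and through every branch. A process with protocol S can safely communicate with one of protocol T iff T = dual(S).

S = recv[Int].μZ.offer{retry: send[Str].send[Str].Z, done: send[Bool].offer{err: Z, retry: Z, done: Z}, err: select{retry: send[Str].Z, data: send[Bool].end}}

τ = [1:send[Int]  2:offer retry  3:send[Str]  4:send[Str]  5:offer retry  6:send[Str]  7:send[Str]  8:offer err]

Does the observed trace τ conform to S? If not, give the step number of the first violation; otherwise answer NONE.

@1 got send[Int], protocol expects recv[Int]  ✗

1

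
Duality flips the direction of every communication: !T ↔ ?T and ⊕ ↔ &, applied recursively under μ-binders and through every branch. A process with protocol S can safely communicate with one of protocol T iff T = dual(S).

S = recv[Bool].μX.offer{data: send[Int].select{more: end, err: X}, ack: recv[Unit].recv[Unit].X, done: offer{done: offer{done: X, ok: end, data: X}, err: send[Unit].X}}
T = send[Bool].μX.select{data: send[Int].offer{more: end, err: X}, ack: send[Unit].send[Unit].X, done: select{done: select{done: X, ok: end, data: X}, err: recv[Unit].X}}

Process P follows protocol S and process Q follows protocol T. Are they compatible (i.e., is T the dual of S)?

NO

recv[Bool] vs send[Bool]  ✓
  μX vs μX  ✓ (rec unchanged)
    offer{data,ack,done} vs select{data,ack,done}  ✓ labels match
      [data]
        send[Int] vs send[Int]  ✗ same direction on both sides — not dual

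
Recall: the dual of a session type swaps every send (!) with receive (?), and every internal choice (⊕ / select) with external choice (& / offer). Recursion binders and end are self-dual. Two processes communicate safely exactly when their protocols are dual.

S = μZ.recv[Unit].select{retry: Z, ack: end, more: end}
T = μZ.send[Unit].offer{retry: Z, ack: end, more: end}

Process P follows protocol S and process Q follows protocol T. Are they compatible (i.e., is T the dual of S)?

μZ vs μZ  ok (binder kept)
  recv[Unit] vs send[Unit]  ok
    select{retry,ack,more} vs offer{retry,ack,more}  ok same labels
      • retry:
        Z vs Z  ok
      • ack:
        end vs end  ok
      • more:
        end vs end  ok

YES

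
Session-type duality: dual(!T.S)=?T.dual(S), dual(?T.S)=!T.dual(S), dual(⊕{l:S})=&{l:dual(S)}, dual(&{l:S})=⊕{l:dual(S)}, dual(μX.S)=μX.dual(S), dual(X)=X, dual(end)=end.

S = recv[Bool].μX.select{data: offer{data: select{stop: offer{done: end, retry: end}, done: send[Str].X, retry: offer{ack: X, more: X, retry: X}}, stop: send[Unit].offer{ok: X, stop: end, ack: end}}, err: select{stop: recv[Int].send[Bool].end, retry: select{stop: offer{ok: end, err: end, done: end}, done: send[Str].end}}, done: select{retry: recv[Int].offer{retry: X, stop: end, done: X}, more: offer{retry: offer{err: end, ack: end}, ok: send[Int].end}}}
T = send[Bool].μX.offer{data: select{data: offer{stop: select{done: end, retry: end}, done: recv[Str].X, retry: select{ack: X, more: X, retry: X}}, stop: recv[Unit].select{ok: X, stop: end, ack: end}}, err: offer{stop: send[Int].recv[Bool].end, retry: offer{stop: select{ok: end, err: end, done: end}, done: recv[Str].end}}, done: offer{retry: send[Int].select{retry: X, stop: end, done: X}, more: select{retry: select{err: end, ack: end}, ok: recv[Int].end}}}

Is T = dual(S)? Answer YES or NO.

YES

recv[Bool] ‖ send[Bool]  ✓
  μX ‖ μX  ✓ (μ self-dual)
    select{data,err,done} ‖ offer{data,err,done}  ✓ same labels
      [data]
        offer{data,stop} ‖ select{data,stop}  ✓ same labels
          [data]
            select{stop,done,retry} ‖ offer{stop,done,retry}  ✓ same labels
              [stop]
                offer{done,retry} ‖ select{done,retry}  ✓ same labels
                  [done]
                    end ‖ end  ✓
                  [retry]
                    end ‖ end  ✓
              [done]
                send[Str] ‖ recv[Str]  ✓
                  X ‖ X  ✓
              [retry]
                offer{ack,more,retry} ‖ select{ack,more,retry}  ✓ same labels
                  [ack]
                    X ‖ X  ✓
                  [more]
                    X ‖ X  ✓
                  [retry]
                    X ‖ X  ✓
          [stop]
            send[Unit] ‖ recv[Unit]  ✓
              offer{ok,stop,ack} ‖ select{ok,stop,ack}  ✓ same labels
                [ok]
                  X ‖ X  ✓
                [stop]
                  end ‖ end  ✓
                [ack]
                  end ‖ end  ✓
      [err]
        select{stop,retry} ‖ offer{stop,retry}  ✓ same labels
          [stop]
            recv[Int] ‖ send[Int]  ✓
              send[Bool] ‖ recv[Bool]  ✓
                end ‖ end  ✓
          [retry]
            select{stop,done} ‖ offer{stop,done}  ✓ same labels
              [stop]
                offer{ok,err,done} ‖ select{ok,err,done}  ✓ same labels
                  [ok]
                    end ‖ end  ✓
                  [err]
                    end ‖ end  ✓
                  [done]
                    end ‖ end  ✓
              [done]
                send[Str] ‖ recv[Str]  ✓
                  end ‖ end  ✓
      [done]
        select{retry,more} ‖ offer{retry,more}  ✓ same labels
          [retry]
            recv[Int] ‖ send[Int]  ✓
              offer{retry,stop,done} ‖ select{retry,stop,done}  ✓ same labels
                [retry]
                  X ‖ X  ✓
                [stop]
                  end ‖ end  ✓
                [done]
                  X ‖ X  ✓
          [more]
            offer{retry,ok} ‖ select{retry,ok}  ✓ same labels
              [retry]
                offer{err,ack} ‖ select{err,ack}  ✓ same labels
                  [err]
                    end ‖ end  ✓
                  [ack]
                    end ‖ end  ✓
              [ok]
                send[Int] ‖ recv[Int]  ✓
                  end ‖ end  ✓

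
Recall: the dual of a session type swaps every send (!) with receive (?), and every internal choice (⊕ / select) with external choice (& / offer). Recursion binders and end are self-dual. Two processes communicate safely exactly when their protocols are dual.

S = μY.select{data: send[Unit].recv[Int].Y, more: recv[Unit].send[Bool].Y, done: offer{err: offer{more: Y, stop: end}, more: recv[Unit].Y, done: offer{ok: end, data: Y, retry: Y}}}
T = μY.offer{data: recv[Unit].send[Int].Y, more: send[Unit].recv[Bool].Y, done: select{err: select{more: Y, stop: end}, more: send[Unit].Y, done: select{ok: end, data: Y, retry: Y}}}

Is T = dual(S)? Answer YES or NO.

μY vs μY  match (μ self-dual)
  select{data,more,done} vs offer{data,more,done}  match labels match
    [data]
      send[Unit] vs recv[Unit]  match
        recv[Int] vs send[Int]  match
          Y vs Y  match
    [more]
      recv[Unit] vs send[Unit]  match
        send[Bool] vs recv[Bool]  match
          Y vs Y  match
    [done]
      offer{err,more,done} vs select{err,more,done}  match labels match
        [err]
          offer{more,stop} vs select{more,stop}  match labels match
            [more]
              Y vs Y  match
            [stop]
              end vs end  match
        [more]
          recv[Unit] vs send[Unit]  match
            Y vs Y  match
        [done]
          offer{ok,data,retry} vs select{ok,data,retry}  match labels match
            [ok]
              end vs end  match
            [data]
              Y vs Y  match
            [retry]
              Y vs Y  match

YES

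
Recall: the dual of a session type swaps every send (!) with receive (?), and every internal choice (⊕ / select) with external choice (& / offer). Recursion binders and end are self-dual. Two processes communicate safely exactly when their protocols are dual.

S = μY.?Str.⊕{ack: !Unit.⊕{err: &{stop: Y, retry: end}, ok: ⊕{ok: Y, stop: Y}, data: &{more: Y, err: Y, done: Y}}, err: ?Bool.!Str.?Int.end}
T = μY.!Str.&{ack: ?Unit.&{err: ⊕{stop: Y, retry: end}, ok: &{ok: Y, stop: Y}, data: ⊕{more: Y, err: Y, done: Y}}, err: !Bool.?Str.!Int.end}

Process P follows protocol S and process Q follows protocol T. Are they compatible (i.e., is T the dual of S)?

μY | μY  match (rec unchanged)
  ?Str | !Str  match
    ⊕{ack,err} | &{ack,err}  match labels match
      [ack]
        !Unit | ?Unit  match
          ⊕{err,ok,data} | &{err,ok,data}  match labels match
            [err]
              &{stop,retry} | ⊕{stop,retry}  match labels match
                [stop]
                  Y | Y  match
                [retry]
                  end | end  match
            [ok]
              ⊕{ok,stop} | &{ok,stop}  match labels match
                [ok]
                  Y | Y  match
                [stop]
                  Y | Y  match
            [data]
              &{more,err,done} | ⊕{more,err,done}  match labels match
                [more]
                  Y | Y  match
                [err]
                  Y | Y  match
                [done]
                  Y | Y  match
      [err]
        ?Bool | !Bool  match
          !Str | ?Str  match
            ?Int | !Int  match
              end | end  match

YES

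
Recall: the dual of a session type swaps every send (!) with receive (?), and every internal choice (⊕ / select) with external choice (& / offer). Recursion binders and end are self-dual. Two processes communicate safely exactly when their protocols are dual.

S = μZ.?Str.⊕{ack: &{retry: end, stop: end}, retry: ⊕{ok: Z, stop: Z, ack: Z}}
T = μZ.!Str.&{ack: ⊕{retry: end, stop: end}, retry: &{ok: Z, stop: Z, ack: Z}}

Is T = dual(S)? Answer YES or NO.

YES

μZ | μZ  ok (binder kept)
  ?Str | !Str  ok
    ⊕{ack,retry} | &{ack,retry}  ok same labels
      [ack]
        &{retry,stop} | ⊕{retry,stop}  ok same labels
          [retry]
            end | end  ok
          [stop]
            end | end  ok
      [retry]
        ⊕{ok,stop,ack} | &{ok,stop,ack}  ok same labels
          [ok]
            Z | Z  ok
          [stop]
            Z | Z  ok
          [ack]
            Z | Z  ok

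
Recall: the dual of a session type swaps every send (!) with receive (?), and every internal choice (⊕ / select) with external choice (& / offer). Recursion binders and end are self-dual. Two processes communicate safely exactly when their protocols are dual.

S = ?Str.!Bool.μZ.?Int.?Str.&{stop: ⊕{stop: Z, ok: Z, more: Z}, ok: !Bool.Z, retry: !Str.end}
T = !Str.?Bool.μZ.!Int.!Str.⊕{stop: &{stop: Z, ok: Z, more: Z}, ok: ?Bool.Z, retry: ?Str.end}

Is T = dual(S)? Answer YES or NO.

YES

?Str vs !Str  match
  !Bool vs ?Bool  match
    μZ vs μZ  match (binder kept)
      ?Int vs !Int  match
        ?Str vs !Str  match
          &{stop,ok,retry} vs ⊕{stop,ok,retry}  match same labels
            [stop]
              ⊕{stop,ok,more} vs &{stop,ok,more}  match same labels
                [stop]
                  Z vs Z  match
                [ok]
                  Z vs Z  match
                [more]
                  Z vs Z  match
            [ok]
              !Bool vs ?Bool  match
                Z vs Z  match
            [retry]
              !Str vs ?Str  match
                end vs end  match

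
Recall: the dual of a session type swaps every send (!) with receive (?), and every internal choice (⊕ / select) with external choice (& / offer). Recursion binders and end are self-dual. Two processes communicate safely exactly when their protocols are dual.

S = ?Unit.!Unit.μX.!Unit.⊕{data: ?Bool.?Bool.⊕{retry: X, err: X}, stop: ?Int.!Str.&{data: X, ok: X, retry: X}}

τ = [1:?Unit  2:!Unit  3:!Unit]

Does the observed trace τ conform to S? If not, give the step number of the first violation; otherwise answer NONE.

[1] ?Unit  ✓  now at !Unit.μX.…
[2] !Unit  ✓  now at μX.…
[3] !Unit  ✓  now at ⊕{data: ?Bool.?Bool.⊕{retry: μX.…, err: μX.…}, stop: ?Int.!Str.&{data: μX.…, ok: μX.…, retry: μX.…}}
trace exhausted — no violation

NONE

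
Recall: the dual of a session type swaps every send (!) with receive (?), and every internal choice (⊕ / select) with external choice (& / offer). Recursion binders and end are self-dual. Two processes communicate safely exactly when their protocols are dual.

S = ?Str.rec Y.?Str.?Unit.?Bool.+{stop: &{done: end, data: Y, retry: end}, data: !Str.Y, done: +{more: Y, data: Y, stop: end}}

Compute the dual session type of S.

!Str.rec Y.!Str.!Unit.!Bool.&{stop: +{done: end, data: Y, retry: end}, data: ?Str.Y, done: &{more: Y, data: Y, stop: end}}

?Str → !Str
  rec Y → rec Y  (μ self-dual)
    ?Str → !Str
      ?Unit → !Unit
        ?Bool → !Bool
          +{stop,data,done} → &{stop,data,done}  (⊕→&)
            • stop:
              &{done,data,retry} → +{done,data,retry}  (offer→select)
                • done:
                  dual(end) = end
                • data:
                  dual(Y) = Y
                • retry:
                  dual(end) = end
            • data:
              !Str → ?Str
                dual(Y) = Y
            • done:
              +{more,data,stop} → &{more,data,stop}  (⊕→&)
                • more:
                  dual(Y) = Y
                • data:
                  dual(Y) = Y
                • stop:
                  dual(end) = end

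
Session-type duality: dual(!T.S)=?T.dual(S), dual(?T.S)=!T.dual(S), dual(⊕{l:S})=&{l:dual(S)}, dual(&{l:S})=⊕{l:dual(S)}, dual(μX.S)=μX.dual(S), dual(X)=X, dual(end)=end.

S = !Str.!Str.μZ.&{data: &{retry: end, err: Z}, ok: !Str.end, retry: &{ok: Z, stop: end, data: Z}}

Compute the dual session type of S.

!Str → ?Str
  !Str → ?Str
    μZ → μZ  (μ self-dual)
      &{data,ok,retry} → ⊕{data,ok,retry}  (external→internal)
        case data:
          &{retry,err} → ⊕{retry,err}  (external→internal)
            case retry:
              end ↦ end
            case err:
              Z ↦ Z
        case ok:
          !Str → ?Str
            end ↦ end
        case retry:
          &{ok,stop,data} → ⊕{ok,stop,data}  (external→internal)
            case ok:
              Z ↦ Z
            case stop:
              end ↦ end
            case data:
              Z ↦ Z

?Str.?Str.μZ.⊕{data: ⊕{retry: end, err: Z}, ok: ?Str.end, retry: ⊕{ok: Z, stop: end, data: Z}}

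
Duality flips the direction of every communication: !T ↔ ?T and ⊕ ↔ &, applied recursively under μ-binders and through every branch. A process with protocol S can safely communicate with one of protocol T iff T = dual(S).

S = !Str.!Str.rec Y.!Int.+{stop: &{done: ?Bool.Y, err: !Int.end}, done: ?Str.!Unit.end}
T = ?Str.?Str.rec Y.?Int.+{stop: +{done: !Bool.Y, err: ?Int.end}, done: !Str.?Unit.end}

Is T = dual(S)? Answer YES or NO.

NO

!Str vs ?Str  match
  !Str vs ?Str  match
    rec Y vs rec Y  match (binder kept)
      !Int vs ?Int  match
        +{stop,done} vs +{stop,done}  ✗ choice polarity not flipped — not dual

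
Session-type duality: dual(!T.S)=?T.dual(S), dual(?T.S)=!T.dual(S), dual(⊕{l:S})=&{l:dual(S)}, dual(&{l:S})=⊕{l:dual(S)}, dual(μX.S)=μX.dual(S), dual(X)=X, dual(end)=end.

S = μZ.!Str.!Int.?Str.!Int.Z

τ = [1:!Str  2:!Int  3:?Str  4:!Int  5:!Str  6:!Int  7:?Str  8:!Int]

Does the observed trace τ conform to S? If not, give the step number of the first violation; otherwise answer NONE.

NONE

@1 !Str  ✓  residual = !Int.?Str.!Int.μZ.…
@2 !Int  ✓  residual = ?Str.!Int.μZ.…
@3 ?Str  ✓  residual = !Int.μZ.…
@4 !Int  ✓  residual = μZ.…
@5 !Str  ✓  residual = !Int.?Str.!Int.μZ.…
@6 !Int  ✓  residual = ?Str.!Int.μZ.…
@7 ?Str  ✓  residual = !Int.μZ.…
@8 !Int  ✓  residual = μZ.…
trace exhausted — no violation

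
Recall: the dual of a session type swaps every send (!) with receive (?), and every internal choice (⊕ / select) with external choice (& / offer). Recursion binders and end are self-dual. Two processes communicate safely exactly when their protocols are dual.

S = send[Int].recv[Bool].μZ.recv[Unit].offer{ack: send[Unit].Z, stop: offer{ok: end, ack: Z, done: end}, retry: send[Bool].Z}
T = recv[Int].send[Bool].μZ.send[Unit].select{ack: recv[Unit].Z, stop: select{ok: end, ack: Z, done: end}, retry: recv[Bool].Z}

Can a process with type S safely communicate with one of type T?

send[Int] vs recv[Int]  match
  recv[Bool] vs send[Bool]  match
    μZ vs μZ  match (μ self-dual)
      recv[Unit] vs send[Unit]  match
        offer{ack,stop,retry} vs select{ack,stop,retry}  match label sets agree
          case ack:
            send[Unit] vs recv[Unit]  match
              Z vs Z  match
          case stop:
            offer{ok,ack,done} vs select{ok,ack,done}  match label sets agree
              case ok:
                end vs end  match
              case ack:
                Z vs Z  match
              case done:
                end vs end  match
          case retry:
            send[Bool] vs recv[Bool]  match
              Z vs Z  match

YES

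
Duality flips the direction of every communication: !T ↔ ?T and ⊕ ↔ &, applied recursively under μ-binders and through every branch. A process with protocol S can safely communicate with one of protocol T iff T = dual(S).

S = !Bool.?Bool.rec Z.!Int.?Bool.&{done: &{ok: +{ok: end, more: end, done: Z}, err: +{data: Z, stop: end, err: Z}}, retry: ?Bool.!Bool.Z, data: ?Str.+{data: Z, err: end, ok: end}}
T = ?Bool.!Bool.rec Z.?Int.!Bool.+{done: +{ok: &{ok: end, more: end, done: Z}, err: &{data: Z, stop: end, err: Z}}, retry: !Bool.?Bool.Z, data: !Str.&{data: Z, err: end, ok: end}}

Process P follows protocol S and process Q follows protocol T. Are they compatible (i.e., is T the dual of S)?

!Bool | ?Bool  match
  ?Bool | !Bool  match
    rec Z | rec Z  match (rec unchanged)
      !Int | ?Int  match
        ?Bool | !Bool  match
          &{done,retry,data} | +{done,retry,data}  match labels match
            case done:
              &{ok,err} | +{ok,err}  match labels match
                case ok:
                  +{ok,more,done} | &{ok,more,done}  match labels match
                    case ok:
                      end | end  match
                    case more:
                      end | end  match
                    case done:
                      Z | Z  match
                case err:
                  +{data,stop,err} | &{data,stop,err}  match labels match
                    case data:
                      Z | Z  match
                    case stop:
                      end | end  match
                    case err:
                      Z | Z  match
            case retry:
              ?Bool | !Bool  match
                !Bool | ?Bool  match
                  Z | Z  match
            case data:
              ?Str | !Str  match
                +{data,err,ok} | &{data,err,ok}  match labels match
                  case data:
                    Z | Z  match
                  case err:
                    end | end  match
                  case ok:
                    end | end  match

YES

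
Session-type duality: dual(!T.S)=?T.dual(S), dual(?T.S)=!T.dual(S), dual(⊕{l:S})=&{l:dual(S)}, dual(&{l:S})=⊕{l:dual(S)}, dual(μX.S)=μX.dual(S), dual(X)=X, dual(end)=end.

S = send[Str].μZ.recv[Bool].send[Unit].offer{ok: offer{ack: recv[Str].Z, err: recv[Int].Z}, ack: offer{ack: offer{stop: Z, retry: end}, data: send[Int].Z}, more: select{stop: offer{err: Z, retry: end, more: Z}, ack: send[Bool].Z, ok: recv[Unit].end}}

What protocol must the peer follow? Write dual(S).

recv[Str].μZ.send[Bool].recv[Unit].select{ok: select{ack: send[Str].Z, err: send[Int].Z}, ack: select{ack: select{stop: Z, retry: end}, data: recv[Int].Z}, more: offer{stop: select{err: Z, retry: end, more: Z}, ack: recv[Bool].Z, ok: send[Unit].end}}

send[Str] = recv[Str]
  μZ = μZ  (μ self-dual)
    recv[Bool] = send[Bool]
      send[Unit] = recv[Unit]
        offer{ok,ack,more} = select{ok,ack,more}  (external→internal)
          [ok]
            offer{ack,err} = select{ack,err}  (external→internal)
              [ack]
                recv[Str] = send[Str]
                  Z ↦ Z
              [err]
                recv[Int] = send[Int]
                  Z ↦ Z
          [ack]
            offer{ack,data} = select{ack,data}  (external→internal)
              [ack]
                offer{stop,retry} = select{stop,retry}  (external→internal)
                  [stop]
                    Z ↦ Z
                  [retry]
                    end ↦ end
              [data]
                send[Int] = recv[Int]
                  Z ↦ Z
          [more]
            select{stop,ack,ok} = offer{stop,ack,ok}  (internal→external)
              [stop]
                offer{err,retry,more} = select{err,retry,more}  (external→internal)
                  [err]
                    Z ↦ Z
                  [retry]
                    end ↦ end
                  [more]
                    Z ↦ Z
              [ack]
                send[Bool] = recv[Bool]
                  Z ↦ Z
              [ok]
                recv[Unit] = send[Unit]
                  end ↦ end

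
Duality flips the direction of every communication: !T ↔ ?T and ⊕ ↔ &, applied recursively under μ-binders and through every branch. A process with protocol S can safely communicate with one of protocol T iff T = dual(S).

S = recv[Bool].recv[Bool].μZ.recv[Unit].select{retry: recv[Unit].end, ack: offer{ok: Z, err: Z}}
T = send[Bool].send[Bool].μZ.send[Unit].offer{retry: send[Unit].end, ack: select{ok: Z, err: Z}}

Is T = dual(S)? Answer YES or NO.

YES

recv[Bool] vs send[Bool]  ✓
  recv[Bool] vs send[Bool]  ✓
    μZ vs μZ  ✓ (binder kept)
      recv[Unit] vs send[Unit]  ✓
        select{retry,ack} vs offer{retry,ack}  ✓ label sets agree
          • retry:
            recv[Unit] vs send[Unit]  ✓
              end vs end  ✓
          • ack:
            offer{ok,err} vs select{ok,err}  ✓ label sets agree
              • ok:
                Z vs Z  ✓
              • err:
                Z vs Z  ✓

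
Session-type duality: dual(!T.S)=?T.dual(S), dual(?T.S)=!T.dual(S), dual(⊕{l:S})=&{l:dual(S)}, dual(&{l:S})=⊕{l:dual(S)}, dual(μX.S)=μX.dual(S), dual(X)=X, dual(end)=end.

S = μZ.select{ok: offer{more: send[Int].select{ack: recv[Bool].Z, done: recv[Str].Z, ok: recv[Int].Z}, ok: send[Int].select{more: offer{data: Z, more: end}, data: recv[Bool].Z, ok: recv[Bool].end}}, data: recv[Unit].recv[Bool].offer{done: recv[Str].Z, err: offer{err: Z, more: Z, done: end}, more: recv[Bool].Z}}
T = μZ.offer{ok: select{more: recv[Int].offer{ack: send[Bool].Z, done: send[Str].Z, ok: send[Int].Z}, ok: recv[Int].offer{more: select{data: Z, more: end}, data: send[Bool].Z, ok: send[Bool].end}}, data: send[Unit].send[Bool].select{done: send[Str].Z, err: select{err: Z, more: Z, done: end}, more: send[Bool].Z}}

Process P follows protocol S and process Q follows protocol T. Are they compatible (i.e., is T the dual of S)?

YES

μZ ‖ μZ  ok (binder kept)
  select{ok,data} ‖ offer{ok,data}  ok labels match
    • ok:
      offer{more,ok} ‖ select{more,ok}  ok labels match
        • more:
          send[Int] ‖ recv[Int]  ok
            select{ack,done,ok} ‖ offer{ack,done,ok}  ok labels match
              • ack:
                recv[Bool] ‖ send[Bool]  ok
                  Z ‖ Z  ok
              • done:
                recv[Str] ‖ send[Str]  ok
                  Z ‖ Z  ok
              • ok:
                recv[Int] ‖ send[Int]  ok
                  Z ‖ Z  ok
        • ok:
          send[Int] ‖ recv[Int]  ok
            select{more,data,ok} ‖ offer{more,data,ok}  ok labels match
              • more:
                offer{data,more} ‖ select{data,more}  ok labels match
                  • data:
                    Z ‖ Z  ok
                  • more:
                    end ‖ end  ok
              • data:
                recv[Bool] ‖ send[Bool]  ok
                  Z ‖ Z  ok
              • ok:
                recv[Bool] ‖ send[Bool]  ok
                  end ‖ end  ok
    • data:
      recv[Unit] ‖ send[Unit]  ok
        recv[Bool] ‖ send[Bool]  ok
          offer{done,err,more} ‖ select{done,err,more}  ok labels match
            • done:
              recv[Str] ‖ send[Str]  ok
                Z ‖ Z  ok
            • err:
              offer{err,more,done} ‖ select{err,more,done}  ok labels match
                • err:
                  Z ‖ Z  ok
                • more:
                  Z ‖ Z  ok
                • done:
                  end ‖ end  ok
            • more:
              recv[Bool] ‖ send[Bool]  ok
                Z ‖ Z  ok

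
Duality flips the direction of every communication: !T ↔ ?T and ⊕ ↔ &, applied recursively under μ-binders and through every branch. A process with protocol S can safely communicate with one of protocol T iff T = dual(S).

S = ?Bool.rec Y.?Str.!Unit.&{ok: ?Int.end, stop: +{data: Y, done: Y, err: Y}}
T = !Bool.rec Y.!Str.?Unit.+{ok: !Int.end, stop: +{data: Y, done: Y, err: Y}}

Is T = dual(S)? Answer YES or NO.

NO

?Bool | !Bool  match
  rec Y | rec Y  match (rec unchanged)
    ?Str | !Str  match
      !Unit | ?Unit  match
        &{ok,stop} | +{ok,stop}  match labels match
          case ok:
            ?Int | !Int  match
              end | end  match
          case stop:
            +{data,done,err} | +{data,done,err}  ✗ choice polarity not flipped — not dual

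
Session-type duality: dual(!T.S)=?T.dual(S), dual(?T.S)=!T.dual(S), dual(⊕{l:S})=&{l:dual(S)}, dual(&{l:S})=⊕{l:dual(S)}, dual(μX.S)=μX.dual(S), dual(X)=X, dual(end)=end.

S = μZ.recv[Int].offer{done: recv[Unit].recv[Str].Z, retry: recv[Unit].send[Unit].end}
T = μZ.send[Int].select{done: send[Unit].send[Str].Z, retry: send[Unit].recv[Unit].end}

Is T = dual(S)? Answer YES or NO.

YES

μZ | μZ  ✓ (rec unchanged)
  recv[Int] | send[Int]  ✓
    offer{done,retry} | select{done,retry}  ✓ labels match
      [done]
        recv[Unit] | send[Unit]  ✓
          recv[Str] | send[Str]  ✓
            Z | Z  ✓
      [retry]
        recv[Unit] | send[Unit]  ✓
          send[Unit] | recv[Unit]  ✓
            end | end  ✓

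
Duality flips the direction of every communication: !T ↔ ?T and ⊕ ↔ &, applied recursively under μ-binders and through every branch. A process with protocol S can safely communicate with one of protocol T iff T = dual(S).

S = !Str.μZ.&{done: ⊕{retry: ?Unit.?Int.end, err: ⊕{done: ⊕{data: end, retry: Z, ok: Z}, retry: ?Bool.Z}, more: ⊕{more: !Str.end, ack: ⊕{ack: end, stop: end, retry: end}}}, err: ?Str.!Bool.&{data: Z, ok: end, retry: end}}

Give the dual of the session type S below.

!Str ↦ ?Str
  μZ ↦ μZ  (rec unchanged)
    &{done,err} ↦ ⊕{done,err}  (&→⊕)
      • done:
        ⊕{retry,err,more} ↦ &{retry,err,more}  (⊕→&)
          • retry:
            ?Unit ↦ !Unit
              ?Int ↦ !Int
                dual(end) = end
          • err:
            ⊕{done,retry} ↦ &{done,retry}  (⊕→&)
              • done:
                ⊕{data,retry,ok} ↦ &{data,retry,ok}  (⊕→&)
                  • data:
                    dual(end) = end
                  • retry:
                    dual(Z) = Z
                  • ok:
                    dual(Z) = Z
              • retry:
                ?Bool ↦ !Bool
                  dual(Z) = Z
          • more:
            ⊕{more,ack} ↦ &{more,ack}  (⊕→&)
              • more:
                !Str ↦ ?Str
                  dual(end) = end
              • ack:
                ⊕{ack,stop,retry} ↦ &{ack,stop,retry}  (⊕→&)
                  • ack:
                    dual(end) = end
                  • stop:
                    dual(end) = end
                  • retry:
                    dual(end) = end
      • err:
        ?Str ↦ !Str
          !Bool ↦ ?Bool
            &{data,ok,retry} ↦ ⊕{data,ok,retry}  (&→⊕)
              • data:
                dual(Z) = Z
              • ok:
                dual(end) = end
              • retry:
                dual(end) = end

?Str.μZ.⊕{done: &{retry: !Unit.!Int.end, err: &{done: &{data: end, retry: Z, ok: Z}, retry: !Bool.Z}, more: &{more: ?Str.end, ack: &{ack: end, stop: end, retry: end}}}, err: !Str.?Bool.⊕{data: Z, ok: end, retry: end}}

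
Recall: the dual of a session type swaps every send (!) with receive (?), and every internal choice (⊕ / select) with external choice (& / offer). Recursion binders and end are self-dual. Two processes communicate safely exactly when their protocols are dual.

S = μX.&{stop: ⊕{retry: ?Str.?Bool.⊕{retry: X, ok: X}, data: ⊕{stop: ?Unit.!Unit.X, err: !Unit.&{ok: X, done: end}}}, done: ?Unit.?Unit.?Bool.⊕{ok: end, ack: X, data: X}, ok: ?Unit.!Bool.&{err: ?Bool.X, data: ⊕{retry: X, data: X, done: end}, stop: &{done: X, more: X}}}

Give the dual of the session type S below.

μX ↦ μX  (μ self-dual)
  &{stop,done,ok} ↦ ⊕{stop,done,ok}  (offer→select)
    [stop]
      ⊕{retry,data} ↦ &{retry,data}  (internal→external)
        [retry]
          ?Str ↦ !Str
            ?Bool ↦ !Bool
              ⊕{retry,ok} ↦ &{retry,ok}  (internal→external)
                [retry]
                  X ↦ X
                [ok]
                  X ↦ X
        [data]
          ⊕{stop,err} ↦ &{stop,err}  (internal→external)
            [stop]
              ?Unit ↦ !Unit
                !Unit ↦ ?Unit
                  X ↦ X
            [err]
              !Unit ↦ ?Unit
                &{ok,done} ↦ ⊕{ok,done}  (offer→select)
                  [ok]
                    X ↦ X
                  [done]
                    end ↦ end
    [done]
      ?Unit ↦ !Unit
        ?Unit ↦ !Unit
          ?Bool ↦ !Bool
            ⊕{ok,ack,data} ↦ &{ok,ack,data}  (internal→external)
              [ok]
                end ↦ end
              [ack]
                X ↦ X
              [data]
                X ↦ X
    [ok]
      ?Unit ↦ !Unit
        !Bool ↦ ?Bool
          &{err,data,stop} ↦ ⊕{err,data,stop}  (offer→select)
            [err]
              ?Bool ↦ !Bool
                X ↦ X
            [data]
              ⊕{retry,data,done} ↦ &{retry,data,done}  (internal→external)
                [retry]
                  X ↦ X
                [data]
                  X ↦ X
                [done]
                  end ↦ end
            [stop]
              &{done,more} ↦ ⊕{done,more}  (offer→select)
                [done]
                  X ↦ X
                [more]
                  X ↦ X

μX.⊕{stop: &{retry: !Str.!Bool.&{retry: X, ok: X}, data: &{stop: !Unit.?Unit.X, err: ?Unit.⊕{ok: X, done: end}}}, done: !Unit.!Unit.!Bool.&{ok: end, ack: X, data: X}, ok: !Unit.?Bool.⊕{err: !Bool.X, data: &{retry: X, data: X, done: end}, stop: ⊕{done: X, more: X}}}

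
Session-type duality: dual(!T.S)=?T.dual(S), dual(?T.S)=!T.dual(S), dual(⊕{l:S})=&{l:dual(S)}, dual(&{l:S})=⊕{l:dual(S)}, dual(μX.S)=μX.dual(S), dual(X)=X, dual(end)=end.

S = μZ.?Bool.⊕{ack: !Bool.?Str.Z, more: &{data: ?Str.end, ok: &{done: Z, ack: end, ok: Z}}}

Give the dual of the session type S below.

μZ = μZ  (binder kept)
  ?Bool = !Bool
    ⊕{ack,more} = &{ack,more}  (select→offer)
      case ack:
        !Bool = ?Bool
          ?Str = !Str
            dual(Z) = Z
      case more:
        &{data,ok} = ⊕{data,ok}  (&→⊕)
          case data:
            ?Str = !Str
              dual(end) = end
          case ok:
            &{done,ack,ok} = ⊕{done,ack,ok}  (&→⊕)
              case done:
                dual(Z) = Z
              case ack:
                dual(end) = end
              case ok:
                dual(Z) = Z

μZ.!Bool.&{ack: ?Bool.!Str.Z, more: ⊕{data: !Str.end, ok: ⊕{done: Z, ack: end, ok: Z}}}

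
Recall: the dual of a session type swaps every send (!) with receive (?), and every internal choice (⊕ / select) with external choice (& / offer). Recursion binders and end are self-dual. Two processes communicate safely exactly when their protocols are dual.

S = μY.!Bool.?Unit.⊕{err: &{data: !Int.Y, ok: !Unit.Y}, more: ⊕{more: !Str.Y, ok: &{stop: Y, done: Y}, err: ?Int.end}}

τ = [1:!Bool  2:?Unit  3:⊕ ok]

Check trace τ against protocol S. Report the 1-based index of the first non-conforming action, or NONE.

3

step 1: !Bool  match  cont: ?Unit.⊕{err: &{data: !Int.μY.…, ok: !Unit.μY.…}, more: ⊕{more: !Str.μY.…, ok: &{stop: μY.…, done: μY.…}, err: ?Int.end}}
step 2: ?Unit  match  cont: ⊕{err: &{data: !Int.μY.…, ok: !Unit.μY.…}, more: ⊕{more: !Str.μY.…, ok: &{stop: μY.…, done: μY.…}, err: ?Int.end}}
step 3: got ⊕ ok, protocol expects ⊕ err or ⊕ more  ✗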